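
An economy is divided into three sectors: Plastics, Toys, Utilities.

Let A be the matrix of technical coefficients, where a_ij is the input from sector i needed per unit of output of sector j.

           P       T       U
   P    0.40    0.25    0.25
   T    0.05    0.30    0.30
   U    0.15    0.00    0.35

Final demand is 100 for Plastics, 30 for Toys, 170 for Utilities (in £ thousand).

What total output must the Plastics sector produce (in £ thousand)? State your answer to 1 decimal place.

I − A =
  [   0.60    -0.25    -0.25]
  [  -0.05     0.70    -0.30]
  [  -0.15     0.00     0.65]
Cofactors of I−A, C_ij = (−1)^(i+j)·(minor ij) (rows/columns in the sector order above):
  C_11 = (0.70)(0.65) − (-0.30)(0.00) = 0.4550
  C_12 = −[(-0.05)(0.65) − (-0.30)(-0.15)] = 0.0775
  C_13 = (-0.05)(0.00) − (0.70)(-0.15) = 0.1050
  C_21 = −[(-0.25)(0.65) − (-0.25)(0.00)] = 0.1625
  C_22 = (0.60)(0.65) − (-0.25)(-0.15) = 0.3525
  C_23 = −[(0.60)(0.00) − (-0.25)(-0.15)] = 0.0375
  C_31 = (-0.25)(-0.30) − (-0.25)(0.70) = 0.2500
  C_32 = −[(0.60)(-0.30) − (-0.25)(-0.05)] = 0.1925
  C_33 = (0.60)(0.70) − (-0.25)(-0.05) = 0.4075
det(I−A) = Σ_j (I−A)_1j·C_1j = (0.60)(0.4550) + (-0.25)(0.0775) + (-0.25)(0.1050) = 0.227375
adj(I−A) = Cᵀ =
  [ 0.4550   0.1625   0.2500]
  [ 0.0775   0.3525   0.1925]
  [ 0.1050   0.0375   0.4075]
(I − A)⁻¹ = adj(I−A) / det(I−A) ≈
  [   2.0011     0.7147     1.0995]
  [   0.3408     1.5503     0.8466]
  [   0.4618     0.1649     1.7922]
x = (I − A)⁻¹ d = adj(I−A)·d / det(I−A), with det(I−A) = 0.227375:
  x_P = (0.4550·100 + 0.1625·30 + 0.2500·170) / 0.227375 = 92.875 / 0.227375 ≈ 408.5
  x_T = (0.0775·100 + 0.3525·30 + 0.1925·170) / 0.227375 = 51.05 / 0.227375 ≈ 224.5
  x_U = (0.1050·100 + 0.0375·30 + 0.4075·170) / 0.227375 = 80.90 / 0.227375 ≈ 355.8

x_P = 408.5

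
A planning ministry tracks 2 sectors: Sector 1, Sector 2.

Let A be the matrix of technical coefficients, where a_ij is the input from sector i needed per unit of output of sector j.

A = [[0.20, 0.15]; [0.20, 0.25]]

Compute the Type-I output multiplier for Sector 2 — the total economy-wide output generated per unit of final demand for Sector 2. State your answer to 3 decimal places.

I − A =
  [   0.80    -0.15]
  [  -0.20     0.75]
det(I−A) = (0.80)(0.75) − (-0.15)(-0.20) = 0.5700
adj(I−A) = [[0.75, 0.15], [0.20, 0.80]]
(I − A)⁻¹ = adj(I−A) / det(I−A) ≈
  [   1.3158     0.2632]
  [   0.3509     1.4035]
The output multiplier for sector j is the column-j sum of the Leontief inverse (I − A)⁻¹ = adj(I−A) / det(I−A).
Column 2 of adj(I−A): (0.15, 0.80); det(I−A) = 0.5700.
m_2 = (0.15 + 0.80) / 0.5700 = 0.95 / 0.5700 ≈ 1.667.

m_2 = 1.667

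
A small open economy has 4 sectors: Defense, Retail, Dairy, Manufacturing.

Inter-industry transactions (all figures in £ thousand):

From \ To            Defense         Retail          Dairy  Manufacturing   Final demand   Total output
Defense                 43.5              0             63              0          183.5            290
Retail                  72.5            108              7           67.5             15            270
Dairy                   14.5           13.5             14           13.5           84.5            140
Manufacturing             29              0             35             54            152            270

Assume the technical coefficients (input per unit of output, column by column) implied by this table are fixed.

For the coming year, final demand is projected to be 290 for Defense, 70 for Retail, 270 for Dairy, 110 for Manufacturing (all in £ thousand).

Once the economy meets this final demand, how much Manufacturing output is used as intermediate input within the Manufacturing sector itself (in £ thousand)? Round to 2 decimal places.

Technical coefficients a_ij = z_ij / X_j:
  a_11 = 43.5/290 = 0.15, a_21 = 72.5/290 = 0.25, a_31 = 14.5/290 = 0.05, a_41 = 29/290 = 0.10
  a_12 = 0/270 = 0.00, a_22 = 108/270 = 0.40, a_32 = 13.5/270 = 0.05, a_42 = 0/270 = 0.00
  a_13 = 63/140 = 0.45, a_23 = 7/140 = 0.05, a_33 = 14/140 = 0.10, a_43 = 35/140 = 0.25
  a_14 = 0/270 = 0.00, a_24 = 67.5/270 = 0.25, a_34 = 13.5/270 = 0.05, a_44 = 54/270 = 0.20
I − A =
  [   0.85     0.00    -0.45     0.00]
  [  -0.25     0.60    -0.05    -0.25]
  [  -0.05    -0.05     0.90    -0.05]
  [  -0.10     0.00    -0.25     0.80]
Compute the cofactors C_ij = (−1)^(i+j)·(3×3 minor ij) of I−A; the adjugate is their transpose:
adj(I−A) = Cᵀ =
  [ 0.419375   0.018000   0.216000   0.019125]
  [ 0.204750   0.581125   0.188375   0.193375]
  [ 0.038250   0.034000   0.408000   0.036125]
  [ 0.064375   0.012875   0.154500   0.437750]
det(I−A) = Σ_j (I−A)_1j·C_1j = (0.85)(0.419375) + (0.00)(0.204750) + (-0.45)(0.038250) + (0.00)(0.064375) = 0.33925625
(I − A)⁻¹ = adj(I−A) / det(I−A) ≈
  [   1.2362     0.0531     0.6367     0.0564]
  [   0.6035     1.7129     0.5553     0.5700]
  [   0.1127     0.1002     1.2026     0.1065]
  [   0.1898     0.0380     0.4554     1.2903]
First solve x = (I − A)⁻¹ d = adj(I−A)·d / det(I−A); in particular x_4 = (0.064375·290 + 0.012875·70 + 0.154500·270 + 0.437750·110) / 0.33925625 = 109.4375 / 0.33925625 ≈ 322.5806.
Intermediate flow from 4 to 4: z_44 = a_44 · x_4 = 0.20 × 109.4375 / 0.33925625 = 21.8875 / 0.33925625 ≈ 64.52.

z_44 = 64.52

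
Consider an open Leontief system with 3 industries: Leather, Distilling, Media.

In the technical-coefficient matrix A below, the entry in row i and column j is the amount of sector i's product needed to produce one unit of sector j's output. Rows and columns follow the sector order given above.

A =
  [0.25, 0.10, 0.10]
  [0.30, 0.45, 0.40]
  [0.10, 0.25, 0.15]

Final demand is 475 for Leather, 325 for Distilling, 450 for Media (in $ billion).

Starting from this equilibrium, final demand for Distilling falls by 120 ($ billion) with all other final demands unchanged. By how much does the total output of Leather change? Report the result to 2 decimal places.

I − A =
  [   0.75    -0.10    -0.10]
  [  -0.30     0.55    -0.40]
  [  -0.10    -0.25     0.85]
Cofactors of I−A, C_ij = (−1)^(i+j)·(minor ij) (rows/columns in the sector order above):
  C_11 = (0.55)(0.85) − (-0.40)(-0.25) = 0.3675
  C_12 = −[(-0.30)(0.85) − (-0.40)(-0.10)] = 0.2950
  C_13 = (-0.30)(-0.25) − (0.55)(-0.10) = 0.1300
  C_21 = −[(-0.10)(0.85) − (-0.10)(-0.25)] = 0.1100
  C_22 = (0.75)(0.85) − (-0.10)(-0.10) = 0.6275
  C_23 = −[(0.75)(-0.25) − (-0.10)(-0.10)] = 0.1975
  C_31 = (-0.10)(-0.40) − (-0.10)(0.55) = 0.0950
  C_32 = −[(0.75)(-0.40) − (-0.10)(-0.30)] = 0.3300
  C_33 = (0.75)(0.55) − (-0.10)(-0.30) = 0.3825
det(I−A) = Σ_j (I−A)_1j·C_1j = (0.75)(0.3675) + (-0.10)(0.2950) + (-0.10)(0.1300) = 0.233125
adj(I−A) = Cᵀ =
  [ 0.3675   0.1100   0.0950]
  [ 0.2950   0.6275   0.3300]
  [ 0.1300   0.1975   0.3825]
(I − A)⁻¹ = adj(I−A) / det(I−A) ≈
  [   1.5764     0.4718     0.4075]
  [   1.2654     2.6917     1.4155]
  [   0.5576     0.8472     1.6408]
Δx = (I − A)⁻¹ Δd with Δd having -120 in the Distilling component and 0 elsewhere.
So Δx_1 = L_12 · (-120), where L_12 = adj(I−A)_12 / det(I−A) = 0.1100 / 0.233125.
Δx_1 = 0.1100 × (-120) / 0.233125 = -13.20 / 0.233125 ≈ -56.62.

Δx_1 = -56.62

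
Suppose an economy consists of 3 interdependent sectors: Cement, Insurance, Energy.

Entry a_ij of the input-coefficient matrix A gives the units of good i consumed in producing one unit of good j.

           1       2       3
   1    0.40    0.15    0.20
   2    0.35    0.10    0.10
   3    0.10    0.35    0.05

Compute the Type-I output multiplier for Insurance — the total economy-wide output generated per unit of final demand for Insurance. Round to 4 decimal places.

m_2 = 2.4804

I − A =
  [   0.60    -0.15    -0.20]
  [  -0.35     0.90    -0.10]
  [  -0.10    -0.35     0.95]
Cofactors of I−A, C_ij = (−1)^(i+j)·(minor ij) (rows/columns in the sector order above):
  C_11 = (0.90)(0.95) − (-0.10)(-0.35) = 0.8200
  C_12 = −[(-0.35)(0.95) − (-0.10)(-0.10)] = 0.3425
  C_13 = (-0.35)(-0.35) − (0.90)(-0.10) = 0.2125
  C_21 = −[(-0.15)(0.95) − (-0.20)(-0.35)] = 0.2125
  C_22 = (0.60)(0.95) − (-0.20)(-0.10) = 0.5500
  C_23 = −[(0.60)(-0.35) − (-0.15)(-0.10)] = 0.2250
  C_31 = (-0.15)(-0.10) − (-0.20)(0.90) = 0.1950
  C_32 = −[(0.60)(-0.10) − (-0.20)(-0.35)] = 0.1300
  C_33 = (0.60)(0.90) − (-0.15)(-0.35) = 0.4875
det(I−A) = Σ_j (I−A)_1j·C_1j = (0.60)(0.8200) + (-0.15)(0.3425) + (-0.20)(0.2125) = 0.398125
adj(I−A) = Cᵀ =
  [ 0.8200   0.2125   0.1950]
  [ 0.3425   0.5500   0.1300]
  [ 0.2125   0.2250   0.4875]
(I − A)⁻¹ = adj(I−A) / det(I−A) ≈
  [   2.05965     0.53375     0.48980]
  [   0.86028     1.38148     0.32653]
  [   0.53375     0.56515     1.22449]
The output multiplier for sector j is the column-j sum of the Leontief inverse (I − A)⁻¹ = adj(I−A) / det(I−A).
Column 2 of adj(I−A): (0.2125, 0.5500, 0.2250); det(I−A) = 0.398125.
m_2 = (0.2125 + 0.5500 + 0.2250) / 0.398125 = 0.9875 / 0.398125 ≈ 2.4804.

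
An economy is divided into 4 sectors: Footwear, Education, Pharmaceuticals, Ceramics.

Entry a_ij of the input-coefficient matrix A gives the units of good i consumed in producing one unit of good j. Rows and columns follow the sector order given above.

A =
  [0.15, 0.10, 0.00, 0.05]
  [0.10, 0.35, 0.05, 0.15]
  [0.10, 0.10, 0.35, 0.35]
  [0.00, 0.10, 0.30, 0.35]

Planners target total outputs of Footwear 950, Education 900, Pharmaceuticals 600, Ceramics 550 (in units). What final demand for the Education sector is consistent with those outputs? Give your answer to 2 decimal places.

d_2 = 377.50

I − A =
  [   0.85    -0.10     0.00    -0.05]
  [  -0.10     0.65    -0.05    -0.15]
  [  -0.10    -0.10     0.65    -0.35]
  [   0.00    -0.10    -0.30     0.65]
d = (I − A) x:
  d_1 = (+0.85)·950 + (-0.10)·900 + (+0.00)·600 + (-0.05)·550 = 690.00
  d_2 = (-0.10)·950 + (+0.65)·900 + (-0.05)·600 + (-0.15)·550 = 377.50
  d_3 = (-0.10)·950 + (-0.10)·900 + (+0.65)·600 + (-0.35)·550 = 12.50
  d_4 = (+0.00)·950 + (-0.10)·900 + (-0.30)·600 + (+0.65)·550 = 87.50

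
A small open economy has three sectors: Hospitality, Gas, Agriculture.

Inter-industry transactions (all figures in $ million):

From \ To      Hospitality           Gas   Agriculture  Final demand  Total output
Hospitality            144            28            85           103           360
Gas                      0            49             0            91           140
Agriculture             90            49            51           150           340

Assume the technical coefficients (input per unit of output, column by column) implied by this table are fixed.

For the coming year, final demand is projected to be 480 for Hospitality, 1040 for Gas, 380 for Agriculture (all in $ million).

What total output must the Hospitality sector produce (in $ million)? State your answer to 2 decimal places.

Technical coefficients a_ij = z_ij / X_j:
  a_11 = 144/360 = 0.40, a_21 = 0/360 = 0.00, a_31 = 90/360 = 0.25
  a_12 = 28/140 = 0.20, a_22 = 49/140 = 0.35, a_32 = 49/140 = 0.35
  a_13 = 85/340 = 0.25, a_23 = 0/340 = 0.00, a_33 = 51/340 = 0.15
I − A =
  [   0.60    -0.20    -0.25]
  [   0.00     0.65     0.00]
  [  -0.25    -0.35     0.85]
Cofactors of I−A, C_ij = (−1)^(i+j)·(minor ij) (rows/columns in the sector order above):
  C_11 = (0.65)(0.85) − (0.00)(-0.35) = 0.5525
  C_12 = −[(0.00)(0.85) − (0.00)(-0.25)] = 0.0000
  C_13 = (0.00)(-0.35) − (0.65)(-0.25) = 0.1625
  C_21 = −[(-0.20)(0.85) − (-0.25)(-0.35)] = 0.2575
  C_22 = (0.60)(0.85) − (-0.25)(-0.25) = 0.4475
  C_23 = −[(0.60)(-0.35) − (-0.20)(-0.25)] = 0.2600
  C_31 = (-0.20)(0.00) − (-0.25)(0.65) = 0.1625
  C_32 = −[(0.60)(0.00) − (-0.25)(0.00)] = 0.0000
  C_33 = (0.60)(0.65) − (-0.20)(0.00) = 0.3900
det(I−A) = Σ_j (I−A)_1j·C_1j = (0.60)(0.5525) + (-0.20)(0.0000) + (-0.25)(0.1625) = 0.290875
adj(I−A) = Cᵀ =
  [ 0.5525   0.2575   0.1625]
  [ 0.0000   0.4475   0.0000]
  [ 0.1625   0.2600   0.3900]
(I − A)⁻¹ = adj(I−A) / det(I−A) ≈
  [   1.8994     0.8853     0.5587]
  [   0.0000     1.5385     0.0000]
  [   0.5587     0.8939     1.3408]
x = (I − A)⁻¹ d = adj(I−A)·d / det(I−A), with det(I−A) = 0.290875:
  x_1 = (0.5525·480 + 0.2575·1040 + 0.1625·380) / 0.290875 = 594.75 / 0.290875 ≈ 2044.69
  x_2 = (0.0000·480 + 0.4475·1040 + 0.0000·380) / 0.290875 = 465.40 / 0.290875 = 1600.00
  x_3 = (0.1625·480 + 0.2600·1040 + 0.3900·380) / 0.290875 = 496.60 / 0.290875 ≈ 1707.26

x_1 = 2044.69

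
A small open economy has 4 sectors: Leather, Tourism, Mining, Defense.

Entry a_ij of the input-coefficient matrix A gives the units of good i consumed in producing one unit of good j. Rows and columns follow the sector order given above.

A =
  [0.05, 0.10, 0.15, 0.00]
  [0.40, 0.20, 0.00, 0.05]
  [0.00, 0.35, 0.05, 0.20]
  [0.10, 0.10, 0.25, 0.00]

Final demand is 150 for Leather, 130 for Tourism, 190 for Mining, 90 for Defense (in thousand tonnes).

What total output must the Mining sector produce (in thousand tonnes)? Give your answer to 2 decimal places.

x_M = 360.06

I − A =
  [   0.95    -0.10    -0.15     0.00]
  [  -0.40     0.80     0.00    -0.05]
  [   0.00    -0.35     0.95    -0.20]
  [  -0.10    -0.10    -0.25     1.00]
Compute the cofactors C_ij = (−1)^(i+j)·(3×3 minor ij) of I−A; the adjugate is their transpose:
adj(I−A) = Cᵀ =
  [ 0.710875   0.145500   0.120500   0.031375]
  [ 0.364750   0.852000   0.072625   0.057125]
  [ 0.165750   0.353500   0.714750   0.160625]
  [ 0.149000   0.188125   0.198000   0.663000]
det(I−A) = Σ_j (I−A)_1j·C_1j = (0.95)(0.710875) + (-0.10)(0.364750) + (-0.15)(0.165750) + (0.00)(0.149000) = 0.61399375
(I − A)⁻¹ = adj(I−A) / det(I−A) ≈
  [   1.1578     0.2370     0.1963     0.0511]
  [   0.5941     1.3876     0.1183     0.0930]
  [   0.2700     0.5757     1.1641     0.2616]
  [   0.2427     0.3064     0.3225     1.0798]
x = (I − A)⁻¹ d = adj(I−A)·d / det(I−A), with det(I−A) = 0.61399375:
  x_L = (0.710875·150 + 0.145500·130 + 0.120500·190 + 0.031375·90) / 0.61399375 = 151.265 / 0.61399375 ≈ 246.36
  x_T = (0.364750·150 + 0.852000·130 + 0.072625·190 + 0.057125·90) / 0.61399375 = 184.4125 / 0.61399375 ≈ 300.35
  x_M = (0.165750·150 + 0.353500·130 + 0.714750·190 + 0.160625·90) / 0.61399375 = 221.07625 / 0.61399375 ≈ 360.06
  x_D = (0.149000·150 + 0.188125·130 + 0.198000·190 + 0.663000·90) / 0.61399375 = 144.09625 / 0.61399375 ≈ 234.69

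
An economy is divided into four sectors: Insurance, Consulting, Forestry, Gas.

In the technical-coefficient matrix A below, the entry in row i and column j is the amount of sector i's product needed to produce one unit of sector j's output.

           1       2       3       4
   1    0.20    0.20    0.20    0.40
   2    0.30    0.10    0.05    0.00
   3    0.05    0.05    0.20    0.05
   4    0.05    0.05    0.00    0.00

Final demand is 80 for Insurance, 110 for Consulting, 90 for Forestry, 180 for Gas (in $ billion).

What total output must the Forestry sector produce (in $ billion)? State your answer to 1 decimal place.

x_3 = 158.7

I − A =
  [   0.80    -0.20    -0.20    -0.40]
  [  -0.30     0.90    -0.05     0.00]
  [  -0.05    -0.05     0.80    -0.05]
  [  -0.05    -0.05     0.00     1.00]
Compute the cofactors C_ij = (−1)^(i+j)·(3×3 minor ij) of I−A; the adjugate is their transpose:
adj(I−A) = Cᵀ =
  [ 0.717375   0.186500   0.191000   0.296500]
  [ 0.242625   0.613500   0.099000   0.102000]
  [ 0.063000   0.052500   0.636000   0.057000]
  [ 0.048000   0.040000   0.014500   0.513500]
det(I−A) = Σ_j (I−A)_1j·C_1j = (0.80)(0.717375) + (-0.20)(0.242625) + (-0.20)(0.063000) + (-0.40)(0.048000) = 0.493575
(I − A)⁻¹ = adj(I−A) / det(I−A) ≈
  [   1.4534     0.3779     0.3870     0.6007]
  [   0.4916     1.2430     0.2006     0.2067]
  [   0.1276     0.1064     1.2886     0.1155]
  [   0.0972     0.0810     0.0294     1.0404]
x = (I − A)⁻¹ d = adj(I−A)·d / det(I−A), with det(I−A) = 0.493575:
  x_1 = (0.717375·80 + 0.186500·110 + 0.191000·90 + 0.296500·180) / 0.493575 = 148.465 / 0.493575 ≈ 300.8
  x_2 = (0.242625·80 + 0.613500·110 + 0.099000·90 + 0.102000·180) / 0.493575 = 114.165 / 0.493575 ≈ 231.3
  x_3 = (0.063000·80 + 0.052500·110 + 0.636000·90 + 0.057000·180) / 0.493575 = 78.315 / 0.493575 ≈ 158.7
  x_4 = (0.048000·80 + 0.040000·110 + 0.014500·90 + 0.513500·180) / 0.493575 = 101.975 / 0.493575 ≈ 206.6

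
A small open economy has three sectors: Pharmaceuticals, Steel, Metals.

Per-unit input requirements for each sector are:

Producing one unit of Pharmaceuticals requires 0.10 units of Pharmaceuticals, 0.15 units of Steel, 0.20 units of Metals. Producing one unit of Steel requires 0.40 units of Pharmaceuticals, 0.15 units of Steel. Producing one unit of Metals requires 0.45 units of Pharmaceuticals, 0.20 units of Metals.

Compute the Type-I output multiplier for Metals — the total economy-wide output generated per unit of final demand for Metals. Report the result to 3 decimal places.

I − A =
  [   0.90    -0.40    -0.45]
  [  -0.15     0.85     0.00]
  [  -0.20     0.00     0.80]
Cofactors of I−A, C_ij = (−1)^(i+j)·(minor ij) (rows/columns in the sector order above):
  C_11 = (0.85)(0.80) − (0.00)(0.00) = 0.6800
  C_12 = −[(-0.15)(0.80) − (0.00)(-0.20)] = 0.1200
  C_13 = (-0.15)(0.00) − (0.85)(-0.20) = 0.1700
  C_21 = −[(-0.40)(0.80) − (-0.45)(0.00)] = 0.3200
  C_22 = (0.90)(0.80) − (-0.45)(-0.20) = 0.6300
  C_23 = −[(0.90)(0.00) − (-0.40)(-0.20)] = 0.0800
  C_31 = (-0.40)(0.00) − (-0.45)(0.85) = 0.3825
  C_32 = −[(0.90)(0.00) − (-0.45)(-0.15)] = 0.0675
  C_33 = (0.90)(0.85) − (-0.40)(-0.15) = 0.7050
det(I−A) = Σ_j (I−A)_1j·C_1j = (0.90)(0.6800) + (-0.40)(0.1200) + (-0.45)(0.1700) = 0.4875
adj(I−A) = Cᵀ =
  [ 0.6800   0.3200   0.3825]
  [ 0.1200   0.6300   0.0675]
  [ 0.1700   0.0800   0.7050]
(I − A)⁻¹ = adj(I−A) / det(I−A) ≈
  [   1.3949     0.6564     0.7846]
  [   0.2462     1.2923     0.1385]
  [   0.3487     0.1641     1.4462]
The output multiplier for sector j is the column-j sum of the Leontief inverse (I − A)⁻¹ = adj(I−A) / det(I−A).
Column 3 of adj(I−A): (0.3825, 0.0675, 0.7050); det(I−A) = 0.4875.
m_3 = (0.3825 + 0.0675 + 0.7050) / 0.4875 = 1.155 / 0.4875 ≈ 2.369.

m_3 = 2.369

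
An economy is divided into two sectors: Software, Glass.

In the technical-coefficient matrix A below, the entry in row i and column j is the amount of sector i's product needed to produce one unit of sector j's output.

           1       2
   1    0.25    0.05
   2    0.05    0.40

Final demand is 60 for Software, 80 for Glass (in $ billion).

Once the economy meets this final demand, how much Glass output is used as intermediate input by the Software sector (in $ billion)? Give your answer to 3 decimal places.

I − A =
  [   0.75    -0.05]
  [  -0.05     0.60]
det(I−A) = (0.75)(0.60) − (-0.05)(-0.05) = 0.4475
adj(I−A) = [[0.60, 0.05], [0.05, 0.75]]
(I − A)⁻¹ = adj(I−A) / det(I−A) ≈
  [   1.3408     0.1117]
  [   0.1117     1.6760]
First solve x = (I − A)⁻¹ d = adj(I−A)·d / det(I−A); in particular x_1 = (0.60·60 + 0.05·80) / 0.4475 = 40.00 / 0.4475 ≈ 89.38547.
Intermediate flow from 2 to 1: z_21 = a_21 · x_1 = 0.05 × 40.00 / 0.4475 = 2.00 / 0.4475 ≈ 4.469.

z_21 = 4.469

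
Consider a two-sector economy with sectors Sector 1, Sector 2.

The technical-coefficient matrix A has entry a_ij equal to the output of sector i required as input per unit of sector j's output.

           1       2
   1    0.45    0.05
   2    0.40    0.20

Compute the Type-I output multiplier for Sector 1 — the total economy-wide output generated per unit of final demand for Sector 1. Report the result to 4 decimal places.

m_1 = 2.8571

I − A =
  [   0.55    -0.05]
  [  -0.40     0.80]
det(I−A) = (0.55)(0.80) − (-0.05)(-0.40) = 0.4200
adj(I−A) = [[0.80, 0.05], [0.40, 0.55]]
(I − A)⁻¹ = adj(I−A) / det(I−A) ≈
  [   1.90476     0.11905]
  [   0.95238     1.30952]
The output multiplier for sector j is the column-j sum of the Leontief inverse (I − A)⁻¹ = adj(I−A) / det(I−A).
Column 1 of adj(I−A): (0.80, 0.40); det(I−A) = 0.4200.
m_1 = (0.80 + 0.40) / 0.4200 = 1.20 / 0.4200 ≈ 2.8571.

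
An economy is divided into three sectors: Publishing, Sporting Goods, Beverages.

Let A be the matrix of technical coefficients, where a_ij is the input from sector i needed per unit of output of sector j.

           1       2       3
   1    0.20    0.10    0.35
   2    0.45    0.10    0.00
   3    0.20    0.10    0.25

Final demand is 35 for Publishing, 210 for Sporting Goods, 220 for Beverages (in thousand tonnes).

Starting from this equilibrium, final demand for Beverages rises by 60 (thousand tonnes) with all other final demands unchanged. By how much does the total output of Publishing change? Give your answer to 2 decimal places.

Δx_1 = 44.21

I − A =
  [   0.80    -0.10    -0.35]
  [  -0.45     0.90     0.00]
  [  -0.20    -0.10     0.75]
Cofactors of I−A, C_ij = (−1)^(i+j)·(minor ij) (rows/columns in the sector order above):
  C_11 = (0.90)(0.75) − (0.00)(-0.10) = 0.6750
  C_12 = −[(-0.45)(0.75) − (0.00)(-0.20)] = 0.3375
  C_13 = (-0.45)(-0.10) − (0.90)(-0.20) = 0.2250
  C_21 = −[(-0.10)(0.75) − (-0.35)(-0.10)] = 0.1100
  C_22 = (0.80)(0.75) − (-0.35)(-0.20) = 0.5300
  C_23 = −[(0.80)(-0.10) − (-0.10)(-0.20)] = 0.1000
  C_31 = (-0.10)(0.00) − (-0.35)(0.90) = 0.3150
  C_32 = −[(0.80)(0.00) − (-0.35)(-0.45)] = 0.1575
  C_33 = (0.80)(0.90) − (-0.10)(-0.45) = 0.6750
det(I−A) = Σ_j (I−A)_1j·C_1j = (0.80)(0.6750) + (-0.10)(0.3375) + (-0.35)(0.2250) = 0.4275
adj(I−A) = Cᵀ =
  [ 0.6750   0.1100   0.3150]
  [ 0.3375   0.5300   0.1575]
  [ 0.2250   0.1000   0.6750]
(I − A)⁻¹ = adj(I−A) / det(I−A) ≈
  [   1.5789     0.2573     0.7368]
  [   0.7895     1.2398     0.3684]
  [   0.5263     0.2339     1.5789]
Δx = (I − A)⁻¹ Δd with Δd having +60 in the Beverages component and 0 elsewhere.
So Δx_1 = L_13 · (+60), where L_13 = adj(I−A)_13 / det(I−A) = 0.3150 / 0.4275.
Δx_1 = 0.3150 × (+60) / 0.4275 = 18.90 / 0.4275 ≈ 44.21.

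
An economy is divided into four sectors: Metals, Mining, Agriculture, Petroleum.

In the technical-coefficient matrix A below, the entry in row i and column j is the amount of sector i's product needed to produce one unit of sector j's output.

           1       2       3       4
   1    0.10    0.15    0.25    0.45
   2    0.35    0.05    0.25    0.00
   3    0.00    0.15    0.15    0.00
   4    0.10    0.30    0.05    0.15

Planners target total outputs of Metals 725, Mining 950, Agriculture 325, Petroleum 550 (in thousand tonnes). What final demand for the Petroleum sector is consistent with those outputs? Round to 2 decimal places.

d_4 = 93.75

I − A =
  [   0.90    -0.15    -0.25    -0.45]
  [  -0.35     0.95    -0.25     0.00]
  [   0.00    -0.15     0.85     0.00]
  [  -0.10    -0.30    -0.05     0.85]
d = (I − A) x:
  d_1 = (+0.90)·725 + (-0.15)·950 + (-0.25)·325 + (-0.45)·550 = 181.25
  d_2 = (-0.35)·725 + (+0.95)·950 + (-0.25)·325 + (+0.00)·550 = 567.50
  d_3 = (+0.00)·725 + (-0.15)·950 + (+0.85)·325 + (+0.00)·550 = 133.75
  d_4 = (-0.10)·725 + (-0.30)·950 + (-0.05)·325 + (+0.85)·550 = 93.75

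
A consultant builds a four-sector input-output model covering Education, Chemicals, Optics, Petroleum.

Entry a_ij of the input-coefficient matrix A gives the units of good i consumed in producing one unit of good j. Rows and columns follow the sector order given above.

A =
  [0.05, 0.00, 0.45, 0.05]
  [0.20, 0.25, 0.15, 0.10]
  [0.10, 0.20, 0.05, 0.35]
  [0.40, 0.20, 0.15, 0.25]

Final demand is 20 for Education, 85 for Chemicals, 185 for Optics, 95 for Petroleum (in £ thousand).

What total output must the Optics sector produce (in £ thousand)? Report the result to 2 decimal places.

x_3 = 456.88

I − A =
  [   0.95     0.00    -0.45    -0.05]
  [  -0.20     0.75    -0.15    -0.10]
  [  -0.10    -0.20     0.95    -0.35]
  [  -0.40    -0.20    -0.15     0.75]
Compute the cofactors C_ij = (−1)^(i+j)·(3×3 minor ij) of I−A; the adjugate is their transpose:
adj(I−A) = Cᵀ =
  [ 0.440000   0.110000   0.251250   0.161250]
  [ 0.203750   0.510500   0.205125   0.177375]
  [ 0.211250   0.206000   0.498375   0.274125]
  [ 0.331250   0.236000   0.288375   0.596625]
det(I−A) = Σ_j (I−A)_1j·C_1j = (0.95)(0.440000) + (0.00)(0.203750) + (-0.45)(0.211250) + (-0.05)(0.331250) = 0.306375
(I − A)⁻¹ = adj(I−A) / det(I−A) ≈
  [   1.4361     0.3590     0.8201     0.5263]
  [   0.6650     1.6663     0.6695     0.5789]
  [   0.6895     0.6724     1.6267     0.8947]
  [   1.0812     0.7703     0.9412     1.9474]
x = (I − A)⁻¹ d = adj(I−A)·d / det(I−A), with det(I−A) = 0.306375:
  x_1 = (0.440000·20 + 0.110000·85 + 0.251250·185 + 0.161250·95) / 0.306375 = 79.95 / 0.306375 ≈ 260.95
  x_2 = (0.203750·20 + 0.510500·85 + 0.205125·185 + 0.177375·95) / 0.306375 = 102.26625 / 0.306375 ≈ 333.79
  x_3 = (0.211250·20 + 0.206000·85 + 0.498375·185 + 0.274125·95) / 0.306375 = 139.97625 / 0.306375 ≈ 456.88
  x_4 = (0.331250·20 + 0.236000·85 + 0.288375·185 + 0.596625·95) / 0.306375 = 136.71375 / 0.306375 ≈ 446.23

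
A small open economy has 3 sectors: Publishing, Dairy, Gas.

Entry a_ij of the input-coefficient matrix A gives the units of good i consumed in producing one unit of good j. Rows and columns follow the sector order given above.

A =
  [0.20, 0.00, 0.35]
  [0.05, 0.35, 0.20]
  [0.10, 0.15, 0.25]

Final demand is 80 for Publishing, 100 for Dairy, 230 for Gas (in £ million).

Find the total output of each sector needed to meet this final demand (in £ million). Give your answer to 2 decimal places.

I − A =
  [   0.80     0.00    -0.35]
  [  -0.05     0.65    -0.20]
  [  -0.10    -0.15     0.75]
Cofactors of I−A, C_ij = (−1)^(i+j)·(minor ij) (rows/columns in the sector order above):
  C_11 = (0.65)(0.75) − (-0.20)(-0.15) = 0.4575
  C_12 = −[(-0.05)(0.75) − (-0.20)(-0.10)] = 0.0575
  C_13 = (-0.05)(-0.15) − (0.65)(-0.10) = 0.0725
  C_21 = −[(0.00)(0.75) − (-0.35)(-0.15)] = 0.0525
  C_22 = (0.80)(0.75) − (-0.35)(-0.10) = 0.5650
  C_23 = −[(0.80)(-0.15) − (0.00)(-0.10)] = 0.1200
  C_31 = (0.00)(-0.20) − (-0.35)(0.65) = 0.2275
  C_32 = −[(0.80)(-0.20) − (-0.35)(-0.05)] = 0.1775
  C_33 = (0.80)(0.65) − (0.00)(-0.05) = 0.5200
det(I−A) = Σ_j (I−A)_1j·C_1j = (0.80)(0.4575) + (0.00)(0.0575) + (-0.35)(0.0725) = 0.340625
adj(I−A) = Cᵀ =
  [ 0.4575   0.0525   0.2275]
  [ 0.0575   0.5650   0.1775]
  [ 0.0725   0.1200   0.5200]
(I − A)⁻¹ = adj(I−A) / det(I−A) ≈
  [   1.3431     0.1541     0.6679]
  [   0.1688     1.6587     0.5211]
  [   0.2128     0.3523     1.5266]
x = (I − A)⁻¹ d = adj(I−A)·d / det(I−A), with det(I−A) = 0.340625:
  x_1 = (0.4575·80 + 0.0525·100 + 0.2275·230) / 0.340625 = 94.175 / 0.340625 ≈ 276.48
  x_2 = (0.0575·80 + 0.5650·100 + 0.1775·230) / 0.340625 = 101.925 / 0.340625 ≈ 299.23
  x_3 = (0.0725·80 + 0.1200·100 + 0.5200·230) / 0.340625 = 137.40 / 0.340625 ≈ 403.38

x_1 = 276.48, x_2 = 299.23, x_3 = 403.38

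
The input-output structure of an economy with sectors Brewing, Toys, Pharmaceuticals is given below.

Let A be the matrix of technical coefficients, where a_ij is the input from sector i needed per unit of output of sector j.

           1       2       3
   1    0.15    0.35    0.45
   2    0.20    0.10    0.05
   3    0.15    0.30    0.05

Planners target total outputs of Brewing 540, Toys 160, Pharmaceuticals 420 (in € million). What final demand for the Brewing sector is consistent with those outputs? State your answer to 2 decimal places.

I − A =
  [   0.85    -0.35    -0.45]
  [  -0.20     0.90    -0.05]
  [  -0.15    -0.30     0.95]
d = (I − A) x:
  d_1 = (+0.85)·540 + (-0.35)·160 + (-0.45)·420 = 214.00
  d_2 = (-0.20)·540 + (+0.90)·160 + (-0.05)·420 = 15.00
  d_3 = (-0.15)·540 + (-0.30)·160 + (+0.95)·420 = 270.00

d_1 = 214.00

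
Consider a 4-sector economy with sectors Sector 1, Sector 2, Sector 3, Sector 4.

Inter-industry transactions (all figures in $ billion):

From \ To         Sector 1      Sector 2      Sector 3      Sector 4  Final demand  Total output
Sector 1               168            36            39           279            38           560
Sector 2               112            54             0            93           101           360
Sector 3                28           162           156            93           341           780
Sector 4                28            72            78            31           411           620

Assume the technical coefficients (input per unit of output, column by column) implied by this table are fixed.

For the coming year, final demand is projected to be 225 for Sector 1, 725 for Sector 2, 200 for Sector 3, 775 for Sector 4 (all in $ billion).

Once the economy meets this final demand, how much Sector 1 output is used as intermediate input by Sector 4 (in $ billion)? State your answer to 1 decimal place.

z_14 = 605.7

Technical coefficients a_ij = z_ij / X_j:
  a_11 = 168/560 = 0.30, a_21 = 112/560 = 0.20, a_31 = 28/560 = 0.05, a_41 = 28/560 = 0.05
  a_12 = 36/360 = 0.10, a_22 = 54/360 = 0.15, a_32 = 162/360 = 0.45, a_42 = 72/360 = 0.20
  a_13 = 39/780 = 0.05, a_23 = 0/780 = 0.00, a_33 = 156/780 = 0.20, a_43 = 78/780 = 0.10
  a_14 = 279/620 = 0.45, a_24 = 93/620 = 0.15, a_34 = 93/620 = 0.15, a_44 = 31/620 = 0.05
I − A =
  [   0.70    -0.10    -0.05    -0.45]
  [  -0.20     0.85     0.00    -0.15]
  [  -0.05    -0.45     0.80    -0.15]
  [  -0.05    -0.20    -0.10     0.95]
Compute the cofactors C_ij = (−1)^(i+j)·(3×3 minor ij) of I−A; the adjugate is their transpose:
adj(I−A) = Cᵀ =
  [ 0.602500   0.189625   0.078625   0.327750]
  [ 0.155750   0.498500   0.029375   0.157125]
  [ 0.140125   0.320125   0.487375   0.193875]
  [ 0.079250   0.148625   0.061625   0.453375]
det(I−A) = Σ_j (I−A)_1j·C_1j = (0.70)(0.602500) + (-0.10)(0.155750) + (-0.05)(0.140125) + (-0.45)(0.079250) = 0.36350625
(I − A)⁻¹ = adj(I−A) / det(I−A) ≈
  [   1.6575     0.5217     0.2163     0.9016]
  [   0.4285     1.3714     0.0808     0.4322]
  [   0.3855     0.8807     1.3408     0.5333]
  [   0.2180     0.4089     0.1695     1.2472]
First solve x = (I − A)⁻¹ d = adj(I−A)·d / det(I−A); in particular x_4 = (0.079250·225 + 0.148625·725 + 0.061625·200 + 0.453375·775) / 0.36350625 = 489.275 / 0.36350625 ≈ 1345.988.
Intermediate flow from 1 to 4: z_14 = a_14 · x_4 = 0.45 × 489.275 / 0.36350625 = 220.17375 / 0.36350625 ≈ 605.7.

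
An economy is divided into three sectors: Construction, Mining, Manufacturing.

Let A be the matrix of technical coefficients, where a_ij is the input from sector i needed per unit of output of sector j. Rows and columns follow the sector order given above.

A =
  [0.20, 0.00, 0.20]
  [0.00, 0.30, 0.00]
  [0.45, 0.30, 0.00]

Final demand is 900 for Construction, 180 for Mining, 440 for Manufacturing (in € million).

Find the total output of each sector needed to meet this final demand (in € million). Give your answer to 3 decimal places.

I − A =
  [   0.80     0.00    -0.20]
  [   0.00     0.70     0.00]
  [  -0.45    -0.30     1.00]
Cofactors of I−A, C_ij = (−1)^(i+j)·(minor ij) (rows/columns in the sector order above):
  C_11 = (0.70)(1.00) − (0.00)(-0.30) = 0.7000
  C_12 = −[(0.00)(1.00) − (0.00)(-0.45)] = 0.0000
  C_13 = (0.00)(-0.30) − (0.70)(-0.45) = 0.3150
  C_21 = −[(0.00)(1.00) − (-0.20)(-0.30)] = 0.0600
  C_22 = (0.80)(1.00) − (-0.20)(-0.45) = 0.7100
  C_23 = −[(0.80)(-0.30) − (0.00)(-0.45)] = 0.2400
  C_31 = (0.00)(0.00) − (-0.20)(0.70) = 0.1400
  C_32 = −[(0.80)(0.00) − (-0.20)(0.00)] = 0.0000
  C_33 = (0.80)(0.70) − (0.00)(0.00) = 0.5600
det(I−A) = Σ_j (I−A)_1j·C_1j = (0.80)(0.7000) + (0.00)(0.0000) + (-0.20)(0.3150) = 0.4970
adj(I−A) = Cᵀ =
  [ 0.7000   0.0600   0.1400]
  [ 0.0000   0.7100   0.0000]
  [ 0.3150   0.2400   0.5600]
(I − A)⁻¹ = adj(I−A) / det(I−A) ≈
  [   1.4085     0.1207     0.2817]
  [   0.0000     1.4286     0.0000]
  [   0.6338     0.4829     1.1268]
x = (I − A)⁻¹ d = adj(I−A)·d / det(I−A), with det(I−A) = 0.4970:
  x_1 = (0.7000·900 + 0.0600·180 + 0.1400·440) / 0.4970 = 702.40 / 0.4970 ≈ 1413.280
  x_2 = (0.0000·900 + 0.7100·180 + 0.0000·440) / 0.4970 = 127.80 / 0.4970 ≈ 257.143
  x_3 = (0.3150·900 + 0.2400·180 + 0.5600·440) / 0.4970 = 573.10 / 0.4970 ≈ 1153.119

x_1 = 1413.280, x_2 = 257.143, x_3 = 1153.119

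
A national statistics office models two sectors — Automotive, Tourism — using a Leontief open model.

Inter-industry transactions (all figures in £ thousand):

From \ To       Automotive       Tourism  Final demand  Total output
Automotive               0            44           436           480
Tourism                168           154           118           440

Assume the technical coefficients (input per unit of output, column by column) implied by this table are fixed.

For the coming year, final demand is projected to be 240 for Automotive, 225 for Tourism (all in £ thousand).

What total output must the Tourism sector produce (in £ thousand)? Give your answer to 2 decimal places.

Technical coefficients a_ij = z_ij / X_j:
  a_AA = 0/480 = 0.00, a_TA = 168/480 = 0.35
  a_AT = 44/440 = 0.10, a_TT = 154/440 = 0.35
I − A =
  [   1.00    -0.10]
  [  -0.35     0.65]
det(I−A) = (1.00)(0.65) − (-0.10)(-0.35) = 0.6150
adj(I−A) = [[0.65, 0.10], [0.35, 1.00]]
(I − A)⁻¹ = adj(I−A) / det(I−A) ≈
  [   1.0569     0.1626]
  [   0.5691     1.6260]
x = (I − A)⁻¹ d = adj(I−A)·d / det(I−A), with det(I−A) = 0.6150:
  x_A = (0.65·240 + 0.10·225) / 0.6150 = 178.50 / 0.6150 ≈ 290.24
  x_T = (0.35·240 + 1.00·225) / 0.6150 = 309.00 / 0.6150 ≈ 502.44

x_T = 502.44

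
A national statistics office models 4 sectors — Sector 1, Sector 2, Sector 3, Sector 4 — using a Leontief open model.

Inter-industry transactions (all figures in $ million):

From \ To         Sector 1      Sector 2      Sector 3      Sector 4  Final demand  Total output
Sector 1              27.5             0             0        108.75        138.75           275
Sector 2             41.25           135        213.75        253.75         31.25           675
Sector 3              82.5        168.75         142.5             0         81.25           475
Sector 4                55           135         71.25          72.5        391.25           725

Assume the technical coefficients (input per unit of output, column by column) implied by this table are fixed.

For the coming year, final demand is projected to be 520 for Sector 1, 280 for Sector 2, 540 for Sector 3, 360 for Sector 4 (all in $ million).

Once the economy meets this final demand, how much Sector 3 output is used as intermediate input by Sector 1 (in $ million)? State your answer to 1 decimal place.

Technical coefficients a_ij = z_ij / X_j:
  a_11 = 27.5/275 = 0.10, a_21 = 41.25/275 = 0.15, a_31 = 82.5/275 = 0.30, a_41 = 55/275 = 0.20
  a_12 = 0/675 = 0.00, a_22 = 135/675 = 0.20, a_32 = 168.75/675 = 0.25, a_42 = 135/675 = 0.20
  a_13 = 0/475 = 0.00, a_23 = 213.75/475 = 0.45, a_33 = 142.5/475 = 0.30, a_43 = 71.25/475 = 0.15
  a_14 = 108.75/725 = 0.15, a_24 = 253.75/725 = 0.35, a_34 = 0/725 = 0.00, a_44 = 72.5/725 = 0.10
I − A =
  [   0.90     0.00     0.00    -0.15]
  [  -0.15     0.80    -0.45    -0.35]
  [  -0.30    -0.25     0.70     0.00]
  [  -0.20    -0.20    -0.15     0.90]
Compute the cofactors C_ij = (−1)^(i+j)·(3×3 minor ij) of I−A; the adjugate is their transpose:
adj(I−A) = Cᵀ =
  [ 0.340625   0.026625   0.031500   0.067125]
  [ 0.280750   0.539250   0.401625   0.256500]
  [ 0.246250   0.204000   0.556500   0.120375]
  [ 0.179125   0.159750   0.189000   0.402750]
det(I−A) = Σ_j (I−A)_1j·C_1j = (0.90)(0.340625) + (0.00)(0.280750) + (0.00)(0.246250) + (-0.15)(0.179125) = 0.27969375
(I − A)⁻¹ = adj(I−A) / det(I−A) ≈
  [   1.2178     0.0952     0.1126     0.2400]
  [   1.0038     1.9280     1.4359     0.9171]
  [   0.8804     0.7294     1.9897     0.4304]
  [   0.6404     0.5712     0.6757     1.4400]
First solve x = (I − A)⁻¹ d = adj(I−A)·d / det(I−A); in particular x_1 = (0.340625·520 + 0.026625·280 + 0.031500·540 + 0.067125·360) / 0.27969375 = 225.755 / 0.27969375 ≈ 807.151.
Intermediate flow from 3 to 1: z_31 = a_31 · x_1 = 0.30 × 225.755 / 0.27969375 = 67.7265 / 0.27969375 ≈ 242.1.

z_31 = 242.1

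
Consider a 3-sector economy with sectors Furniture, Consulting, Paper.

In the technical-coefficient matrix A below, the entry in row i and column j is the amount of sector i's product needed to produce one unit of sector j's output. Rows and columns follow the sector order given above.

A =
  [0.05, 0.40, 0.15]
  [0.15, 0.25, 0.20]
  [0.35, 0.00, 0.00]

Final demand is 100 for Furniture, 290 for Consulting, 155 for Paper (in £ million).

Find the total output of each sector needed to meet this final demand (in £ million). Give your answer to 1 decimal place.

x_F = 377.4, x_C = 538.7, x_P = 287.1

I − A =
  [   0.95    -0.40    -0.15]
  [  -0.15     0.75    -0.20]
  [  -0.35     0.00     1.00]
Cofactors of I−A, C_ij = (−1)^(i+j)·(minor ij) (rows/columns in the sector order above):
  C_11 = (0.75)(1.00) − (-0.20)(0.00) = 0.7500
  C_12 = −[(-0.15)(1.00) − (-0.20)(-0.35)] = 0.2200
  C_13 = (-0.15)(0.00) − (0.75)(-0.35) = 0.2625
  C_21 = −[(-0.40)(1.00) − (-0.15)(0.00)] = 0.4000
  C_22 = (0.95)(1.00) − (-0.15)(-0.35) = 0.8975
  C_23 = −[(0.95)(0.00) − (-0.40)(-0.35)] = 0.1400
  C_31 = (-0.40)(-0.20) − (-0.15)(0.75) = 0.1925
  C_32 = −[(0.95)(-0.20) − (-0.15)(-0.15)] = 0.2125
  C_33 = (0.95)(0.75) − (-0.40)(-0.15) = 0.6525
det(I−A) = Σ_j (I−A)_1j·C_1j = (0.95)(0.7500) + (-0.40)(0.2200) + (-0.15)(0.2625) = 0.585125
adj(I−A) = Cᵀ =
  [ 0.7500   0.4000   0.1925]
  [ 0.2200   0.8975   0.2125]
  [ 0.2625   0.1400   0.6525]
(I − A)⁻¹ = adj(I−A) / det(I−A) ≈
  [   1.2818     0.6836     0.3290]
  [   0.3760     1.5339     0.3632]
  [   0.4486     0.2393     1.1151]
x = (I − A)⁻¹ d = adj(I−A)·d / det(I−A), with det(I−A) = 0.585125:
  x_F = (0.7500·100 + 0.4000·290 + 0.1925·155) / 0.585125 = 220.8375 / 0.585125 ≈ 377.4
  x_C = (0.2200·100 + 0.8975·290 + 0.2125·155) / 0.585125 = 315.2125 / 0.585125 ≈ 538.7
  x_P = (0.2625·100 + 0.1400·290 + 0.6525·155) / 0.585125 = 167.9875 / 0.585125 ≈ 287.1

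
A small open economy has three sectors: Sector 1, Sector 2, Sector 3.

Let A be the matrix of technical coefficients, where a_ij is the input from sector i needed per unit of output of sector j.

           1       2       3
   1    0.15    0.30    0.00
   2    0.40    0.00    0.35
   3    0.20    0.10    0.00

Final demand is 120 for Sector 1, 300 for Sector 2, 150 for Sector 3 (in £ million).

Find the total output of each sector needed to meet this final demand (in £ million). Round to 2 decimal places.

I − A =
  [   0.85    -0.30     0.00]
  [  -0.40     1.00    -0.35]
  [  -0.20    -0.10     1.00]
Cofactors of I−A, C_ij = (−1)^(i+j)·(minor ij) (rows/columns in the sector order above):
  C_11 = (1.00)(1.00) − (-0.35)(-0.10) = 0.9650
  C_12 = −[(-0.40)(1.00) − (-0.35)(-0.20)] = 0.4700
  C_13 = (-0.40)(-0.10) − (1.00)(-0.20) = 0.2400
  C_21 = −[(-0.30)(1.00) − (0.00)(-0.10)] = 0.3000
  C_22 = (0.85)(1.00) − (0.00)(-0.20) = 0.8500
  C_23 = −[(0.85)(-0.10) − (-0.30)(-0.20)] = 0.1450
  C_31 = (-0.30)(-0.35) − (0.00)(1.00) = 0.1050
  C_32 = −[(0.85)(-0.35) − (0.00)(-0.40)] = 0.2975
  C_33 = (0.85)(1.00) − (-0.30)(-0.40) = 0.7300
det(I−A) = Σ_j (I−A)_1j·C_1j = (0.85)(0.9650) + (-0.30)(0.4700) + (0.00)(0.2400) = 0.67925
adj(I−A) = Cᵀ =
  [ 0.9650   0.3000   0.1050]
  [ 0.4700   0.8500   0.2975]
  [ 0.2400   0.1450   0.7300]
(I − A)⁻¹ = adj(I−A) / det(I−A) ≈
  [   1.4207     0.4417     0.1546]
  [   0.6919     1.2514     0.4380]
  [   0.3533     0.2135     1.0747]
x = (I − A)⁻¹ d = adj(I−A)·d / det(I−A), with det(I−A) = 0.67925:
  x_1 = (0.9650·120 + 0.3000·300 + 0.1050·150) / 0.67925 = 221.55 / 0.67925 ≈ 326.17
  x_2 = (0.4700·120 + 0.8500·300 + 0.2975·150) / 0.67925 = 356.025 / 0.67925 ≈ 524.14
  x_3 = (0.2400·120 + 0.1450·300 + 0.7300·150) / 0.67925 = 181.80 / 0.67925 ≈ 267.65

x_1 = 326.17, x_2 = 524.14, x_3 = 267.65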